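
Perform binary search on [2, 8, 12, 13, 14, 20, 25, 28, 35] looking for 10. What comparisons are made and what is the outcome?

Binary search for 10 in [2, 8, 12, 13, 14, 20, 25, 28, 35]:

lo=0, hi=8, mid=4, arr[mid]=14 -> 14 > 10, search left half
lo=0, hi=3, mid=1, arr[mid]=8 -> 8 < 10, search right half
lo=2, hi=3, mid=2, arr[mid]=12 -> 12 > 10, search left half
lo=2 > hi=1, target 10 not found

Binary search determines that 10 is not in the array after 3 comparisons. The search space was exhausted without finding the target.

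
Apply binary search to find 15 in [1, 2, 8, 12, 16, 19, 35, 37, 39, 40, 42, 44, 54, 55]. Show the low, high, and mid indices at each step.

Binary search for 15 in [1, 2, 8, 12, 16, 19, 35, 37, 39, 40, 42, 44, 54, 55]:

lo=0, hi=13, mid=6, arr[mid]=35 -> 35 > 15, search left half
lo=0, hi=5, mid=2, arr[mid]=8 -> 8 < 15, search right half
lo=3, hi=5, mid=4, arr[mid]=16 -> 16 > 15, search left half
lo=3, hi=3, mid=3, arr[mid]=12 -> 12 < 15, search right half
lo=4 > hi=3, target 15 not found

Binary search determines that 15 is not in the array after 4 comparisons. The search space was exhausted without finding the target.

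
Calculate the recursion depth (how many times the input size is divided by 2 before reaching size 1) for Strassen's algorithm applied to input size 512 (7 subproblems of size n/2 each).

For divide and conquer with division factor 2:

Problem sizes at each level:
Level 0: 512
Level 1: 256
Level 2: 128
Level 3: 64
Level 4: 32
Level 5: 16
Level 6: 8
Level 7: 4
Level 8: 2
Level 9: 1

The root is level 0 and the size-1 base case is level 9 (the tree spans levels 0 through 9, i.e. 10 levels counting the root), so the depth is the number of divisions: log_2(512) = 9

The recursion tree depth is log_2(512) = 9. At each level, the problem size is divided by 2, so it takes 9 divisions to reduce to a base case of size 1. The algorithm makes 7 recursive calls at each level.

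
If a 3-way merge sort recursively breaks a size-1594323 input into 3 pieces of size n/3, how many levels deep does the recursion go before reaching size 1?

For divide and conquer with division factor 3:

Problem sizes at each level:
Level 0: 1594323
Level 1: 531441
Level 2: 177147
Level 3: 59049
Level 4: 19683
Level 5: 6561
Level 6: 2187
Level 7: 729
Level 8: 243
Level 9: 81
Level 10: 27
Level 11: 9
Level 12: 3
Level 13: 1

The root is level 0 and the size-1 base case is level 13 (the tree spans levels 0 through 13, i.e. 14 levels counting the root), so the depth is the number of divisions: log_3(1594323) = 13

The recursion tree depth is log_3(1594323) = 13. At each level, the problem size is divided by 3, so it takes 13 divisions to reduce to a base case of size 1. The algorithm makes 3 recursive calls at each level.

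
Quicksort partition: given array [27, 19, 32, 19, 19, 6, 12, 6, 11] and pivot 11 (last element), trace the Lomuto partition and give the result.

Lomuto partition with pivot = 11:

Initial array: [27, 19, 32, 19, 19, 6, 12, 6, 11]

arr[0]=27 > 11: no swap
arr[1]=19 > 11: no swap
arr[2]=32 > 11: no swap
arr[3]=19 > 11: no swap
arr[4]=19 > 11: no swap
arr[5]=6 <= 11: swap with position 0, array becomes [6, 19, 32, 19, 19, 27, 12, 6, 11]
arr[6]=12 > 11: no swap
arr[7]=6 <= 11: swap with position 1, array becomes [6, 6, 32, 19, 19, 27, 12, 19, 11]

Place pivot at position 2: [6, 6, 11, 19, 19, 27, 12, 19, 32]
Pivot position: 2

After partitioning with pivot 11, the array becomes [6, 6, 11, 19, 19, 27, 12, 19, 32]. The pivot is placed at index 2. All elements to the left of the pivot are <= 11, and all elements to the right are > 11.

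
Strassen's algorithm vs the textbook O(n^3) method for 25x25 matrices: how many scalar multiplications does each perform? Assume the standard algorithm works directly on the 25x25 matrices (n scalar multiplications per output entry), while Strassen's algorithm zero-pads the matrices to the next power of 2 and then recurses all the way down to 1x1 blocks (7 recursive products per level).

Matrix multiplication for 25x25 matrices:

Strassen's algorithm requires power-of-2 dimensions. Pad 25x25 to 32x32 (next power of 2).

Standard algorithm: 25^3 = 15625 multiplications
Strassen's algorithm: 7^(log2(32)) = 7^5 = 16807 multiplications
Difference: 15625 - 16807 = -1182 (Strassen uses MORE here due to padding overhead — for small or just-over-power-of-2 n, padding can outweigh the per-level savings)

Standard: 15625 multiplications (25^3). Strassen: 16807 multiplications (7^5, after padding to 32x32). Strassen reduces 8 recursive multiplications to 7 at each level.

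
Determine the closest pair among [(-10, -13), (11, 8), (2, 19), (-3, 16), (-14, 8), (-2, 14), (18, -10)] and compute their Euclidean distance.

Computing all pairwise distances among 7 points:

d((-10, -13), (11, 8)) = 29.6985
d((-10, -13), (2, 19)) = 34.176
d((-10, -13), (-3, 16)) = 29.8329
d((-10, -13), (-14, 8)) = 21.3776
d((-10, -13), (-2, 14)) = 28.1603
d((-10, -13), (18, -10)) = 28.1603
d((11, 8), (2, 19)) = 14.2127
d((11, 8), (-3, 16)) = 16.1245
d((11, 8), (-14, 8)) = 25.0
d((11, 8), (-2, 14)) = 14.3178
d((11, 8), (18, -10)) = 19.3132
d((2, 19), (-3, 16)) = 5.831
d((2, 19), (-14, 8)) = 19.4165
d((2, 19), (-2, 14)) = 6.4031
d((2, 19), (18, -10)) = 33.121
d((-3, 16), (-14, 8)) = 13.6015
d((-3, 16), (-2, 14)) = 2.2361 <-- minimum
d((-3, 16), (18, -10)) = 33.4215
d((-14, 8), (-2, 14)) = 13.4164
d((-14, 8), (18, -10)) = 36.7151
d((-2, 14), (18, -10)) = 31.241

Closest pair: (-3, 16) and (-2, 14) with distance 2.2361

The closest pair is (-3, 16) and (-2, 14) with Euclidean distance 2.2361. For 7 points, brute-force pairwise comparison is shown above. For large n, the divide-and-conquer algorithm (sort by x, recurse on halves, check the dividing strip) achieves O(n log n).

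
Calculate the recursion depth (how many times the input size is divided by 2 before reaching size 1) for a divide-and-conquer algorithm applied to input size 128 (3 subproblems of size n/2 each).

For divide and conquer with division factor 2:

Problem sizes at each level:
Level 0: 128
Level 1: 64
Level 2: 32
Level 3: 16
Level 4: 8
Level 5: 4
Level 6: 2
Level 7: 1

The root is level 0 and the size-1 base case is level 7 (the tree spans levels 0 through 7, i.e. 8 levels counting the root), so the depth is the number of divisions: log_2(128) = 7

The recursion tree depth is log_2(128) = 7. At each level, the problem size is divided by 2, so it takes 7 divisions to reduce to a base case of size 1. The algorithm makes 3 recursive calls at each level.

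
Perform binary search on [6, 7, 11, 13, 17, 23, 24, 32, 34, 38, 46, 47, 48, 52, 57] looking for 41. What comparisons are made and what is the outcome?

Binary search for 41 in [6, 7, 11, 13, 17, 23, 24, 32, 34, 38, 46, 47, 48, 52, 57]:

lo=0, hi=14, mid=7, arr[mid]=32 -> 32 < 41, search right half
lo=8, hi=14, mid=11, arr[mid]=47 -> 47 > 41, search left half
lo=8, hi=10, mid=9, arr[mid]=38 -> 38 < 41, search right half
lo=10, hi=10, mid=10, arr[mid]=46 -> 46 > 41, search left half
lo=10 > hi=9, target 41 not found

Binary search determines that 41 is not in the array after 4 comparisons. The search space was exhausted without finding the target.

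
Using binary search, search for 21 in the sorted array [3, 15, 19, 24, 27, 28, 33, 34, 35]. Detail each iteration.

Binary search for 21 in [3, 15, 19, 24, 27, 28, 33, 34, 35]:

lo=0, hi=8, mid=4, arr[mid]=27 -> 27 > 21, search left half
lo=0, hi=3, mid=1, arr[mid]=15 -> 15 < 21, search right half
lo=2, hi=3, mid=2, arr[mid]=19 -> 19 < 21, search right half
lo=3, hi=3, mid=3, arr[mid]=24 -> 24 > 21, search left half
lo=3 > hi=2, target 21 not found

Binary search determines that 21 is not in the array after 4 comparisons. The search space was exhausted without finding the target.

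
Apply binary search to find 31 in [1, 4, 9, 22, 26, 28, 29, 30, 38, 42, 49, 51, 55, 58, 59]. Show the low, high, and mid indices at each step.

Binary search for 31 in [1, 4, 9, 22, 26, 28, 29, 30, 38, 42, 49, 51, 55, 58, 59]:

lo=0, hi=14, mid=7, arr[mid]=30 -> 30 < 31, search right half
lo=8, hi=14, mid=11, arr[mid]=51 -> 51 > 31, search left half
lo=8, hi=10, mid=9, arr[mid]=42 -> 42 > 31, search left half
lo=8, hi=8, mid=8, arr[mid]=38 -> 38 > 31, search left half
lo=8 > hi=7, target 31 not found

Binary search determines that 31 is not in the array after 4 comparisons. The search space was exhausted without finding the target.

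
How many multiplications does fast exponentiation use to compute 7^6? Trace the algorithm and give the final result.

Computing 7^6 by squaring (build up from 7^1; each line after the first costs one multiplication):

7^1 = 7
7^2 = (7^1)^2 = 7^2 = 49
7^3 = 7 * 7^2 = 7 * 49 = 343
7^6 = (7^3)^2 = 343^2 = 117649

Result: 117649
Multiplications needed: 3 (3 lines after 7^1)

7^6 = 117649. Using exponentiation by squaring, this requires 3 multiplications. The key idea: if the exponent is even, square the half-power; if odd, multiply by the base once.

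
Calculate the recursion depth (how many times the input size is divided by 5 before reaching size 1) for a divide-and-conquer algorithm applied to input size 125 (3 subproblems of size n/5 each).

For divide and conquer with division factor 5:

Problem sizes at each level:
Level 0: 125
Level 1: 25
Level 2: 5
Level 3: 1

The root is level 0 and the size-1 base case is level 3 (the tree spans levels 0 through 3, i.e. 4 levels counting the root), so the depth is the number of divisions: log_5(125) = 3

The recursion tree depth is log_5(125) = 3. At each level, the problem size is divided by 5, so it takes 3 divisions to reduce to a base case of size 1. The algorithm makes 3 recursive calls at each level.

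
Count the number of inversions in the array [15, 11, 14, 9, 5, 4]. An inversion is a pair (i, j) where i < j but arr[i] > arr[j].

Finding inversions in [15, 11, 14, 9, 5, 4]:

(0, 1): arr[0]=15 > arr[1]=11
(0, 2): arr[0]=15 > arr[2]=14
(0, 3): arr[0]=15 > arr[3]=9
(0, 4): arr[0]=15 > arr[4]=5
(0, 5): arr[0]=15 > arr[5]=4
(1, 3): arr[1]=11 > arr[3]=9
(1, 4): arr[1]=11 > arr[4]=5
(1, 5): arr[1]=11 > arr[5]=4
(2, 3): arr[2]=14 > arr[3]=9
(2, 4): arr[2]=14 > arr[4]=5
(2, 5): arr[2]=14 > arr[5]=4
(3, 4): arr[3]=9 > arr[4]=5
(3, 5): arr[3]=9 > arr[5]=4
(4, 5): arr[4]=5 > arr[5]=4

Total inversions: 14

The array has 14 inversion(s): (0,1), (0,2), (0,3), (0,4), (0,5), (1,3), (1,4), (1,5), (2,3), (2,4), (2,5), (3,4), (3,5), (4,5). Each pair (i,j) satisfies i < j and arr[i] > arr[j].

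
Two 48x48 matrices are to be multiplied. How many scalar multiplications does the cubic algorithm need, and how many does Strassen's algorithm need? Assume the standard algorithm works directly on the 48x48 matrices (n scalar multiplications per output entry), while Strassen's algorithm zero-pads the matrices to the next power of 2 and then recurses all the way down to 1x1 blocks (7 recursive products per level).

Matrix multiplication for 48x48 matrices:

Strassen's algorithm requires power-of-2 dimensions. Pad 48x48 to 64x64 (next power of 2).

Standard algorithm: 48^3 = 110592 multiplications
Strassen's algorithm: 7^(log2(64)) = 7^6 = 117649 multiplications
Difference: 110592 - 117649 = -7057 (Strassen uses MORE here due to padding overhead — for small or just-over-power-of-2 n, padding can outweigh the per-level savings)

Standard: 110592 multiplications (48^3). Strassen: 117649 multiplications (7^6, after padding to 64x64). Strassen reduces 8 recursive multiplications to 7 at each level.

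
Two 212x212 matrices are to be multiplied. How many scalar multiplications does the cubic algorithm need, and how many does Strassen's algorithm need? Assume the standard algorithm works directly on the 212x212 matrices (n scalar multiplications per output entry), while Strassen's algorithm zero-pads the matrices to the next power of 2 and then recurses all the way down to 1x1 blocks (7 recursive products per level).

Matrix multiplication for 212x212 matrices:

Strassen's algorithm requires power-of-2 dimensions. Pad 212x212 to 256x256 (next power of 2).

Standard algorithm: 212^3 = 9528128 multiplications
Strassen's algorithm: 7^(log2(256)) = 7^8 = 5764801 multiplications
Savings: 9528128 - 5764801 = 3763327 multiplications

Standard: 9528128 multiplications (212^3). Strassen: 5764801 multiplications (7^8, after padding to 256x256). Strassen reduces 8 recursive multiplications to 7 at each level.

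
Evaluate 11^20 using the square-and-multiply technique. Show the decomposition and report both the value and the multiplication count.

Computing 11^20 by squaring (build up from 11^1; each line after the first costs one multiplication):

11^1 = 11
11^2 = (11^1)^2 = 11^2 = 121
11^4 = (11^2)^2 = 121^2 = 14641
11^5 = 11 * 11^4 = 11 * 14641 = 161051
11^10 = (11^5)^2 = 161051^2 = 25937424601
11^20 = (11^10)^2 = 25937424601^2 = 672749994932560009201

Result: 672749994932560009201
Multiplications needed: 5 (5 lines after 11^1)

11^20 = 672749994932560009201. Using exponentiation by squaring, this requires 5 multiplications. The key idea: if the exponent is even, square the half-power; if odd, multiply by the base once.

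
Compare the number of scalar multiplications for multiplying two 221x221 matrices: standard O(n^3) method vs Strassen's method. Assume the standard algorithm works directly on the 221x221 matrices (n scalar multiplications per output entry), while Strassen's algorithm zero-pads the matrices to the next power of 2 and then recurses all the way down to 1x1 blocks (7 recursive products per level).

Matrix multiplication for 221x221 matrices:

Strassen's algorithm requires power-of-2 dimensions. Pad 221x221 to 256x256 (next power of 2).

Standard algorithm: 221^3 = 10793861 multiplications
Strassen's algorithm: 7^(log2(256)) = 7^8 = 5764801 multiplications
Savings: 10793861 - 5764801 = 5029060 multiplications

Standard: 10793861 multiplications (221^3). Strassen: 5764801 multiplications (7^8, after padding to 256x256). Strassen reduces 8 recursive multiplications to 7 at each level.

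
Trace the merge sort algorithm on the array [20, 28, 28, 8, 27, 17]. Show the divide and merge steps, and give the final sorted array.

Merge sort trace:

Split: [20, 28, 28, 8, 27, 17] -> [20, 28, 28] and [8, 27, 17]
  Split: [20, 28, 28] -> [20] and [28, 28]
    Split: [28, 28] -> [28] and [28]
    Merge: [28] + [28] -> [28, 28]
  Merge: [20] + [28, 28] -> [20, 28, 28]
  Split: [8, 27, 17] -> [8] and [27, 17]
    Split: [27, 17] -> [27] and [17]
    Merge: [27] + [17] -> [17, 27]
  Merge: [8] + [17, 27] -> [8, 17, 27]
Merge: [20, 28, 28] + [8, 17, 27] -> [8, 17, 20, 27, 28, 28]

Final sorted array: [8, 17, 20, 27, 28, 28]

The merge sort proceeds by recursively splitting the array and merging sorted halves.
After all merges, the sorted array is [8, 17, 20, 27, 28, 28].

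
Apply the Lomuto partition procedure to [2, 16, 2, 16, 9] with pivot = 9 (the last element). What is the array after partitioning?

Lomuto partition with pivot = 9:

Initial array: [2, 16, 2, 16, 9]

arr[0]=2 <= 9: swap with position 0, array becomes [2, 16, 2, 16, 9]
arr[1]=16 > 9: no swap
arr[2]=2 <= 9: swap with position 1, array becomes [2, 2, 16, 16, 9]
arr[3]=16 > 9: no swap

Place pivot at position 2: [2, 2, 9, 16, 16]
Pivot position: 2

After partitioning with pivot 9, the array becomes [2, 2, 9, 16, 16]. The pivot is placed at index 2. All elements to the left of the pivot are <= 9, and all elements to the right are > 9.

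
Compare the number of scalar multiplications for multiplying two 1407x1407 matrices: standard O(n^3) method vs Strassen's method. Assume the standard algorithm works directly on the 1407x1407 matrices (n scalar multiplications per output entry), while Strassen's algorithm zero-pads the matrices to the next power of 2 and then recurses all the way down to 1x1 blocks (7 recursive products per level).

Matrix multiplication for 1407x1407 matrices:

Strassen's algorithm requires power-of-2 dimensions. Pad 1407x1407 to 2048x2048 (next power of 2).

Standard algorithm: 1407^3 = 2785366143 multiplications
Strassen's algorithm: 7^(log2(2048)) = 7^11 = 1977326743 multiplications
Savings: 2785366143 - 1977326743 = 808039400 multiplications

Standard: 2785366143 multiplications (1407^3). Strassen: 1977326743 multiplications (7^11, after padding to 2048x2048). Strassen reduces 8 recursive multiplications to 7 at each level.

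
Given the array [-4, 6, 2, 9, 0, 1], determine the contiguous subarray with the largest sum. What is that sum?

Using Kadane's algorithm on [-4, 6, 2, 9, 0, 1]:

Scanning through the array:
Position 1 (value 6): max_ending_here = 6, max_so_far = 6
Position 2 (value 2): max_ending_here = 8, max_so_far = 8
Position 3 (value 9): max_ending_here = 17, max_so_far = 17
Position 4 (value 0): max_ending_here = 17, max_so_far = 17
Position 5 (value 1): max_ending_here = 18, max_so_far = 18

Maximum subarray: [6, 2, 9, 0, 1]
Maximum sum: 18

The maximum subarray is [6, 2, 9, 0, 1] with sum 18. This subarray runs from index 1 to index 5.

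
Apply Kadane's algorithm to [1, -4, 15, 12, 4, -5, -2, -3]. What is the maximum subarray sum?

Using Kadane's algorithm on [1, -4, 15, 12, 4, -5, -2, -3]:

Scanning through the array:
Position 1 (value -4): max_ending_here = -3, max_so_far = 1
Position 2 (value 15): max_ending_here = 15, max_so_far = 15
Position 3 (value 12): max_ending_here = 27, max_so_far = 27
Position 4 (value 4): max_ending_here = 31, max_so_far = 31
Position 5 (value -5): max_ending_here = 26, max_so_far = 31
Position 6 (value -2): max_ending_here = 24, max_so_far = 31
Position 7 (value -3): max_ending_here = 21, max_so_far = 31

Maximum subarray: [15, 12, 4]
Maximum sum: 31

The maximum subarray is [15, 12, 4] with sum 31. This subarray runs from index 2 to index 4.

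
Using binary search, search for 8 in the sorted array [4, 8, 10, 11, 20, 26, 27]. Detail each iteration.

Binary search for 8 in [4, 8, 10, 11, 20, 26, 27]:

lo=0, hi=6, mid=3, arr[mid]=11 -> 11 > 8, search left half
lo=0, hi=2, mid=1, arr[mid]=8 -> Found target at index 1!

Binary search finds 8 at index 1 after 2 comparisons. The search repeatedly halves the search space by comparing with the middle element.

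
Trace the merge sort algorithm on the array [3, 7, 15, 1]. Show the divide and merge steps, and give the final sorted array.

Merge sort trace:

Split: [3, 7, 15, 1] -> [3, 7] and [15, 1]
  Split: [3, 7] -> [3] and [7]
  Merge: [3] + [7] -> [3, 7]
  Split: [15, 1] -> [15] and [1]
  Merge: [15] + [1] -> [1, 15]
Merge: [3, 7] + [1, 15] -> [1, 3, 7, 15]

Final sorted array: [1, 3, 7, 15]

The merge sort proceeds by recursively splitting the array and merging sorted halves.
After all merges, the sorted array is [1, 3, 7, 15].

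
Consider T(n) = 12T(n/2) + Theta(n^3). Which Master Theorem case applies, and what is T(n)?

Master Theorem for T(n) = 12T(n/2) + O(n^3):

a = 12, b = 2, c = 3
log_b(a) = log_2(12) = 3.5850

Case 1: c = 3 < log_2(12) = 3.5850
T(n) = O(n^(log_2 12))

For T(n) = 12T(n/2) + O(n^3): log_2(12) = 3.5850. This is Case 1 of the Master Theorem (c < log_b(a), work dominated by leaves), giving O(n^(log_2 12)).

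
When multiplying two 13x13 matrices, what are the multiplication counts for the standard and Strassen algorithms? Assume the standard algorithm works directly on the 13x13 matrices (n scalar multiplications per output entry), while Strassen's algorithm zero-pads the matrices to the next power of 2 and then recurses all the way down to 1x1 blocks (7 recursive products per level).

Matrix multiplication for 13x13 matrices:

Strassen's algorithm requires power-of-2 dimensions. Pad 13x13 to 16x16 (next power of 2).

Standard algorithm: 13^3 = 2197 multiplications
Strassen's algorithm: 7^(log2(16)) = 7^4 = 2401 multiplications
Difference: 2197 - 2401 = -204 (Strassen uses MORE here due to padding overhead — for small or just-over-power-of-2 n, padding can outweigh the per-level savings)

Standard: 2197 multiplications (13^3). Strassen: 2401 multiplications (7^4, after padding to 16x16). Strassen reduces 8 recursive multiplications to 7 at each level.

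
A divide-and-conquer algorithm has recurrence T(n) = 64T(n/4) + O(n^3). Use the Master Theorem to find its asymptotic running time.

Master Theorem for T(n) = 64T(n/4) + O(n^3):

a = 64, b = 4, c = 3
log_b(a) = log_4(64) = 3.0000

Case 2: c = 3 = log_4(64) = 3.0000
T(n) = O(n^3 log n) = O(n^3 log n)

For T(n) = 64T(n/4) + O(n^3): log_4(64) = 3.0000. This is Case 2 of the Master Theorem (c = log_b(a), equal work at all levels), giving O(n^3 log n).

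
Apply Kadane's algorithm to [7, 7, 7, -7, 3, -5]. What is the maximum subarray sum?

Using Kadane's algorithm on [7, 7, 7, -7, 3, -5]:

Scanning through the array:
Position 1 (value 7): max_ending_here = 14, max_so_far = 14
Position 2 (value 7): max_ending_here = 21, max_so_far = 21
Position 3 (value -7): max_ending_here = 14, max_so_far = 21
Position 4 (value 3): max_ending_here = 17, max_so_far = 21
Position 5 (value -5): max_ending_here = 12, max_so_far = 21

Maximum subarray: [7, 7, 7]
Maximum sum: 21

The maximum subarray is [7, 7, 7] with sum 21. This subarray runs from index 0 to index 2.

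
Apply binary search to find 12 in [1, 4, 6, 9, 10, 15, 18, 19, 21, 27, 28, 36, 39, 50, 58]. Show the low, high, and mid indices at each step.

Binary search for 12 in [1, 4, 6, 9, 10, 15, 18, 19, 21, 27, 28, 36, 39, 50, 58]:

lo=0, hi=14, mid=7, arr[mid]=19 -> 19 > 12, search left half
lo=0, hi=6, mid=3, arr[mid]=9 -> 9 < 12, search right half
lo=4, hi=6, mid=5, arr[mid]=15 -> 15 > 12, search left half
lo=4, hi=4, mid=4, arr[mid]=10 -> 10 < 12, search right half
lo=5 > hi=4, target 12 not found

Binary search determines that 12 is not in the array after 4 comparisons. The search space was exhausted without finding the target.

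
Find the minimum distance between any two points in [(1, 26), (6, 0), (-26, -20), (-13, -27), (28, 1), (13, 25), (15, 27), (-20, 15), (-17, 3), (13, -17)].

Computing all pairwise distances among 10 points:

d((1, 26), (6, 0)) = 26.4764
d((1, 26), (-26, -20)) = 53.3385
d((1, 26), (-13, -27)) = 54.8179
d((1, 26), (28, 1)) = 36.7967
d((1, 26), (13, 25)) = 12.0416
d((1, 26), (15, 27)) = 14.0357
d((1, 26), (-20, 15)) = 23.7065
d((1, 26), (-17, 3)) = 29.2062
d((1, 26), (13, -17)) = 44.643
d((6, 0), (-26, -20)) = 37.7359
d((6, 0), (-13, -27)) = 33.0151
d((6, 0), (28, 1)) = 22.0227
d((6, 0), (13, 25)) = 25.9615
d((6, 0), (15, 27)) = 28.4605
d((6, 0), (-20, 15)) = 30.0167
d((6, 0), (-17, 3)) = 23.1948
d((6, 0), (13, -17)) = 18.3848
d((-26, -20), (-13, -27)) = 14.7648
d((-26, -20), (28, 1)) = 57.9396
d((-26, -20), (13, 25)) = 59.5483
d((-26, -20), (15, 27)) = 62.3699
d((-26, -20), (-20, 15)) = 35.5106
d((-26, -20), (-17, 3)) = 24.6982
d((-26, -20), (13, -17)) = 39.1152
d((-13, -27), (28, 1)) = 49.6488
d((-13, -27), (13, 25)) = 58.1378
d((-13, -27), (15, 27)) = 60.8276
d((-13, -27), (-20, 15)) = 42.5793
d((-13, -27), (-17, 3)) = 30.2655
d((-13, -27), (13, -17)) = 27.8568
d((28, 1), (13, 25)) = 28.3019
d((28, 1), (15, 27)) = 29.0689
d((28, 1), (-20, 15)) = 50.0
d((28, 1), (-17, 3)) = 45.0444
d((28, 1), (13, -17)) = 23.4307
d((13, 25), (15, 27)) = 2.8284 <-- minimum
d((13, 25), (-20, 15)) = 34.4819
d((13, 25), (-17, 3)) = 37.2022
d((13, 25), (13, -17)) = 42.0
d((15, 27), (-20, 15)) = 37.0
d((15, 27), (-17, 3)) = 40.0
d((15, 27), (13, -17)) = 44.0454
d((-20, 15), (-17, 3)) = 12.3693
d((-20, 15), (13, -17)) = 45.9674
d((-17, 3), (13, -17)) = 36.0555

Closest pair: (13, 25) and (15, 27) with distance 2.8284

The closest pair is (13, 25) and (15, 27) with Euclidean distance 2.8284. For 10 points, brute-force pairwise comparison is shown above. For large n, the divide-and-conquer algorithm (sort by x, recurse on halves, check the dividing strip) achieves O(n log n).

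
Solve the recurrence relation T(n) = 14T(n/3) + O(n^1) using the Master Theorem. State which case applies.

Master Theorem for T(n) = 14T(n/3) + O(n^1):

a = 14, b = 3, c = 1
log_b(a) = log_3(14) = 2.4022

Case 1: c = 1 < log_3(14) = 2.4022
T(n) = O(n^(log_3 14))

For T(n) = 14T(n/3) + O(n^1): log_3(14) = 2.4022. This is Case 1 of the Master Theorem (c < log_b(a), work dominated by leaves), giving O(n^(log_3 14)).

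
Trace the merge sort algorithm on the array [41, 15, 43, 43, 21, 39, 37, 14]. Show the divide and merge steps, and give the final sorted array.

Merge sort trace:

Split: [41, 15, 43, 43, 21, 39, 37, 14] -> [41, 15, 43, 43] and [21, 39, 37, 14]
  Split: [41, 15, 43, 43] -> [41, 15] and [43, 43]
    Split: [41, 15] -> [41] and [15]
    Merge: [41] + [15] -> [15, 41]
    Split: [43, 43] -> [43] and [43]
    Merge: [43] + [43] -> [43, 43]
  Merge: [15, 41] + [43, 43] -> [15, 41, 43, 43]
  Split: [21, 39, 37, 14] -> [21, 39] and [37, 14]
    Split: [21, 39] -> [21] and [39]
    Merge: [21] + [39] -> [21, 39]
    Split: [37, 14] -> [37] and [14]
    Merge: [37] + [14] -> [14, 37]
  Merge: [21, 39] + [14, 37] -> [14, 21, 37, 39]
Merge: [15, 41, 43, 43] + [14, 21, 37, 39] -> [14, 15, 21, 37, 39, 41, 43, 43]

Final sorted array: [14, 15, 21, 37, 39, 41, 43, 43]

The merge sort proceeds by recursively splitting the array and merging sorted halves.
After all merges, the sorted array is [14, 15, 21, 37, 39, 41, 43, 43].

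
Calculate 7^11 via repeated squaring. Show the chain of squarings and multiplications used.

Computing 7^11 by squaring (build up from 7^1; each line after the first costs one multiplication):

7^1 = 7
7^2 = (7^1)^2 = 7^2 = 49
7^4 = (7^2)^2 = 49^2 = 2401
7^5 = 7 * 7^4 = 7 * 2401 = 16807
7^10 = (7^5)^2 = 16807^2 = 282475249
7^11 = 7 * 7^10 = 7 * 282475249 = 1977326743

Result: 1977326743
Multiplications needed: 5 (5 lines after 7^1)

7^11 = 1977326743. Using exponentiation by squaring, this requires 5 multiplications. The key idea: if the exponent is even, square the half-power; if odd, multiply by the base once.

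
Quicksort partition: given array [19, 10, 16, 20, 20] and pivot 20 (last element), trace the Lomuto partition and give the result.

Lomuto partition with pivot = 20:

Initial array: [19, 10, 16, 20, 20]

arr[0]=19 <= 20: swap with position 0, array becomes [19, 10, 16, 20, 20]
arr[1]=10 <= 20: swap with position 1, array becomes [19, 10, 16, 20, 20]
arr[2]=16 <= 20: swap with position 2, array becomes [19, 10, 16, 20, 20]
arr[3]=20 <= 20: swap with position 3, array becomes [19, 10, 16, 20, 20]

Place pivot at position 4: [19, 10, 16, 20, 20]
Pivot position: 4

After partitioning with pivot 20, the array becomes [19, 10, 16, 20, 20]. The pivot is placed at index 4. All elements to the left of the pivot are <= 20, and all elements to the right are > 20.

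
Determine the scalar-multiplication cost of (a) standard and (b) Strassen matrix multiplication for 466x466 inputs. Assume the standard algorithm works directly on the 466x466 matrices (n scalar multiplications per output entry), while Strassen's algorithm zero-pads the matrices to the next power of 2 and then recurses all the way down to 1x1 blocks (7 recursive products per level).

Matrix multiplication for 466x466 matrices:

Strassen's algorithm requires power-of-2 dimensions. Pad 466x466 to 512x512 (next power of 2).

Standard algorithm: 466^3 = 101194696 multiplications
Strassen's algorithm: 7^(log2(512)) = 7^9 = 40353607 multiplications
Savings: 101194696 - 40353607 = 60841089 multiplications

Standard: 101194696 multiplications (466^3). Strassen: 40353607 multiplications (7^9, after padding to 512x512). Strassen reduces 8 recursive multiplications to 7 at each level.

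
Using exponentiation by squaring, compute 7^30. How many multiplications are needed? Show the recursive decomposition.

Computing 7^30 by squaring (build up from 7^1; each line after the first costs one multiplication):

7^1 = 7
7^2 = (7^1)^2 = 7^2 = 49
7^3 = 7 * 7^2 = 7 * 49 = 343
7^6 = (7^3)^2 = 343^2 = 117649
7^7 = 7 * 7^6 = 7 * 117649 = 823543
7^14 = (7^7)^2 = 823543^2 = 678223072849
7^15 = 7 * 7^14 = 7 * 678223072849 = 4747561509943
7^30 = (7^15)^2 = 4747561509943^2 = 22539340290692258087863249

Result: 22539340290692258087863249
Multiplications needed: 7 (7 lines after 7^1)

7^30 = 22539340290692258087863249. Using exponentiation by squaring, this requires 7 multiplications. The key idea: if the exponent is even, square the half-power; if odd, multiply by the base once.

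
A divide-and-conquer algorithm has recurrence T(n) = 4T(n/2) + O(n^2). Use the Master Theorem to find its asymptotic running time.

Master Theorem for T(n) = 4T(n/2) + O(n^2):

a = 4, b = 2, c = 2
log_b(a) = log_2(4) = 2.0000

Case 2: c = 2 = log_2(4) = 2.0000
T(n) = O(n^2 log n) = O(n^2 log n)

For T(n) = 4T(n/2) + O(n^2): log_2(4) = 2.0000. This is Case 2 of the Master Theorem (c = log_b(a), equal work at all levels), giving O(n^2 log n).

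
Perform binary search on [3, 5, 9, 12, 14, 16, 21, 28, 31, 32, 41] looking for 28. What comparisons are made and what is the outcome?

Binary search for 28 in [3, 5, 9, 12, 14, 16, 21, 28, 31, 32, 41]:

lo=0, hi=10, mid=5, arr[mid]=16 -> 16 < 28, search right half
lo=6, hi=10, mid=8, arr[mid]=31 -> 31 > 28, search left half
lo=6, hi=7, mid=6, arr[mid]=21 -> 21 < 28, search right half
lo=7, hi=7, mid=7, arr[mid]=28 -> Found target at index 7!

Binary search finds 28 at index 7 after 4 comparisons. The search repeatedly halves the search space by comparing with the middle element.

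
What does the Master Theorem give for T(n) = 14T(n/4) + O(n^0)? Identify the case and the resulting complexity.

Master Theorem for T(n) = 14T(n/4) + O(n^0):

a = 14, b = 4, c = 0
log_b(a) = log_4(14) = 1.9037

Case 1: c = 0 < log_4(14) = 1.9037
T(n) = O(n^(log_4 14))

For T(n) = 14T(n/4) + O(n^0): log_4(14) = 1.9037. This is Case 1 of the Master Theorem (c < log_b(a), work dominated by leaves), giving O(n^(log_4 14)).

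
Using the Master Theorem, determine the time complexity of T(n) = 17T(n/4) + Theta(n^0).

Master Theorem for T(n) = 17T(n/4) + O(n^0):

a = 17, b = 4, c = 0
log_b(a) = log_4(17) = 2.0437

Case 1: c = 0 < log_4(17) = 2.0437
T(n) = O(n^(log_4 17))

For T(n) = 17T(n/4) + O(n^0): log_4(17) = 2.0437. This is Case 1 of the Master Theorem (c < log_b(a), work dominated by leaves), giving O(n^(log_4 17)).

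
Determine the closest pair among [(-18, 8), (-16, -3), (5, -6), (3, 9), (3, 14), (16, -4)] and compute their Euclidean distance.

Computing all pairwise distances among 6 points:

d((-18, 8), (-16, -3)) = 11.1803
d((-18, 8), (5, -6)) = 26.9258
d((-18, 8), (3, 9)) = 21.0238
d((-18, 8), (3, 14)) = 21.8403
d((-18, 8), (16, -4)) = 36.0555
d((-16, -3), (5, -6)) = 21.2132
d((-16, -3), (3, 9)) = 22.4722
d((-16, -3), (3, 14)) = 25.4951
d((-16, -3), (16, -4)) = 32.0156
d((5, -6), (3, 9)) = 15.1327
d((5, -6), (3, 14)) = 20.0998
d((5, -6), (16, -4)) = 11.1803
d((3, 9), (3, 14)) = 5.0 <-- minimum
d((3, 9), (16, -4)) = 18.3848
d((3, 14), (16, -4)) = 22.2036

Closest pair: (3, 9) and (3, 14) with distance 5.0

The closest pair is (3, 9) and (3, 14) with Euclidean distance 5.0. For 6 points, brute-force pairwise comparison is shown above. For large n, the divide-and-conquer algorithm (sort by x, recurse on halves, check the dividing strip) achieves O(n log n).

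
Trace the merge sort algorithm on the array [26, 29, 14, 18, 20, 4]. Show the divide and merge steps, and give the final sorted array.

Merge sort trace:

Split: [26, 29, 14, 18, 20, 4] -> [26, 29, 14] and [18, 20, 4]
  Split: [26, 29, 14] -> [26] and [29, 14]
    Split: [29, 14] -> [29] and [14]
    Merge: [29] + [14] -> [14, 29]
  Merge: [26] + [14, 29] -> [14, 26, 29]
  Split: [18, 20, 4] -> [18] and [20, 4]
    Split: [20, 4] -> [20] and [4]
    Merge: [20] + [4] -> [4, 20]
  Merge: [18] + [4, 20] -> [4, 18, 20]
Merge: [14, 26, 29] + [4, 18, 20] -> [4, 14, 18, 20, 26, 29]

Final sorted array: [4, 14, 18, 20, 26, 29]

The merge sort proceeds by recursively splitting the array and merging sorted halves.
After all merges, the sorted array is [4, 14, 18, 20, 26, 29].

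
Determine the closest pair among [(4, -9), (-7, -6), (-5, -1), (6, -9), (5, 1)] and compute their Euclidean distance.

Computing all pairwise distances among 5 points:

d((4, -9), (-7, -6)) = 11.4018
d((4, -9), (-5, -1)) = 12.0416
d((4, -9), (6, -9)) = 2.0 <-- minimum
d((4, -9), (5, 1)) = 10.0499
d((-7, -6), (-5, -1)) = 5.3852
d((-7, -6), (6, -9)) = 13.3417
d((-7, -6), (5, 1)) = 13.8924
d((-5, -1), (6, -9)) = 13.6015
d((-5, -1), (5, 1)) = 10.198
d((6, -9), (5, 1)) = 10.0499

Closest pair: (4, -9) and (6, -9) with distance 2.0

The closest pair is (4, -9) and (6, -9) with Euclidean distance 2.0. For 5 points, brute-force pairwise comparison is shown above. For large n, the divide-and-conquer algorithm (sort by x, recurse on halves, check the dividing strip) achieves O(n log n).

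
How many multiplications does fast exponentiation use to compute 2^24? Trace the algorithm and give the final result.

Computing 2^24 by squaring (build up from 2^1; each line after the first costs one multiplication):

2^1 = 2
2^2 = (2^1)^2 = 2^2 = 4
2^3 = 2 * 2^2 = 2 * 4 = 8
2^6 = (2^3)^2 = 8^2 = 64
2^12 = (2^6)^2 = 64^2 = 4096
2^24 = (2^12)^2 = 4096^2 = 16777216

Result: 16777216
Multiplications needed: 5 (5 lines after 2^1)

2^24 = 16777216. Using exponentiation by squaring, this requires 5 multiplications. The key idea: if the exponent is even, square the half-power; if odd, multiply by the base once.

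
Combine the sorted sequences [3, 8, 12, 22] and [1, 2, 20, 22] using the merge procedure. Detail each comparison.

Merging process:

Compare 3 vs 1: take 1 from right. Merged: [1]
Compare 3 vs 2: take 2 from right. Merged: [1, 2]
Compare 3 vs 20: take 3 from left. Merged: [1, 2, 3]
Compare 8 vs 20: take 8 from left. Merged: [1, 2, 3, 8]
Compare 12 vs 20: take 12 from left. Merged: [1, 2, 3, 8, 12]
Compare 22 vs 20: take 20 from right. Merged: [1, 2, 3, 8, 12, 20]
Compare 22 vs 22: take 22 from left. Merged: [1, 2, 3, 8, 12, 20, 22]
Append remaining from right: [22]. Merged: [1, 2, 3, 8, 12, 20, 22, 22]

Final merged array: [1, 2, 3, 8, 12, 20, 22, 22]
Total comparisons: 7

The merged array is [1, 2, 3, 8, 12, 20, 22, 22], requiring 7 comparisons. The merge step runs in O(n) time where n is the total number of elements.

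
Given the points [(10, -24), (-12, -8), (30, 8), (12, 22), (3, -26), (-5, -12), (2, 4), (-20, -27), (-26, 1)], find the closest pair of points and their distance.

Computing all pairwise distances among 9 points:

d((10, -24), (-12, -8)) = 27.2029
d((10, -24), (30, 8)) = 37.7359
d((10, -24), (12, 22)) = 46.0435
d((10, -24), (3, -26)) = 7.2801 <-- minimum
d((10, -24), (-5, -12)) = 19.2094
d((10, -24), (2, 4)) = 29.1204
d((10, -24), (-20, -27)) = 30.1496
d((10, -24), (-26, 1)) = 43.8292
d((-12, -8), (30, 8)) = 44.9444
d((-12, -8), (12, 22)) = 38.4187
d((-12, -8), (3, -26)) = 23.4307
d((-12, -8), (-5, -12)) = 8.0623
d((-12, -8), (2, 4)) = 18.4391
d((-12, -8), (-20, -27)) = 20.6155
d((-12, -8), (-26, 1)) = 16.6433
d((30, 8), (12, 22)) = 22.8035
d((30, 8), (3, -26)) = 43.4166
d((30, 8), (-5, -12)) = 40.3113
d((30, 8), (2, 4)) = 28.2843
d((30, 8), (-20, -27)) = 61.0328
d((30, 8), (-26, 1)) = 56.4358
d((12, 22), (3, -26)) = 48.8365
d((12, 22), (-5, -12)) = 38.0132
d((12, 22), (2, 4)) = 20.5913
d((12, 22), (-20, -27)) = 58.5235
d((12, 22), (-26, 1)) = 43.4166
d((3, -26), (-5, -12)) = 16.1245
d((3, -26), (2, 4)) = 30.0167
d((3, -26), (-20, -27)) = 23.0217
d((3, -26), (-26, 1)) = 39.6232
d((-5, -12), (2, 4)) = 17.4642
d((-5, -12), (-20, -27)) = 21.2132
d((-5, -12), (-26, 1)) = 24.6982
d((2, 4), (-20, -27)) = 38.0132
d((2, 4), (-26, 1)) = 28.1603
d((-20, -27), (-26, 1)) = 28.6356

Closest pair: (10, -24) and (3, -26) with distance 7.2801

The closest pair is (10, -24) and (3, -26) with Euclidean distance 7.2801. For 9 points, brute-force pairwise comparison is shown above. For large n, the divide-and-conquer algorithm (sort by x, recurse on halves, check the dividing strip) achieves O(n log n).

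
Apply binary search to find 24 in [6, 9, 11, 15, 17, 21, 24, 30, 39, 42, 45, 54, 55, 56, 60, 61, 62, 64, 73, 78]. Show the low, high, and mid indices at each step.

Binary search for 24 in [6, 9, 11, 15, 17, 21, 24, 30, 39, 42, 45, 54, 55, 56, 60, 61, 62, 64, 73, 78]:

lo=0, hi=19, mid=9, arr[mid]=42 -> 42 > 24, search left half
lo=0, hi=8, mid=4, arr[mid]=17 -> 17 < 24, search right half
lo=5, hi=8, mid=6, arr[mid]=24 -> Found target at index 6!

Binary search finds 24 at index 6 after 3 comparisons. The search repeatedly halves the search space by comparing with the middle element.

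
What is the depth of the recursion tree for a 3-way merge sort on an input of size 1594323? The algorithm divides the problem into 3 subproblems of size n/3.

For divide and conquer with division factor 3:

Problem sizes at each level:
Level 0: 1594323
Level 1: 531441
Level 2: 177147
Level 3: 59049
Level 4: 19683
Level 5: 6561
Level 6: 2187
Level 7: 729
Level 8: 243
Level 9: 81
Level 10: 27
Level 11: 9
Level 12: 3
Level 13: 1

The root is level 0 and the size-1 base case is level 13 (the tree spans levels 0 through 13, i.e. 14 levels counting the root), so the depth is the number of divisions: log_3(1594323) = 13

The recursion tree depth is log_3(1594323) = 13. At each level, the problem size is divided by 3, so it takes 13 divisions to reduce to a base case of size 1. The algorithm makes 3 recursive calls at each level.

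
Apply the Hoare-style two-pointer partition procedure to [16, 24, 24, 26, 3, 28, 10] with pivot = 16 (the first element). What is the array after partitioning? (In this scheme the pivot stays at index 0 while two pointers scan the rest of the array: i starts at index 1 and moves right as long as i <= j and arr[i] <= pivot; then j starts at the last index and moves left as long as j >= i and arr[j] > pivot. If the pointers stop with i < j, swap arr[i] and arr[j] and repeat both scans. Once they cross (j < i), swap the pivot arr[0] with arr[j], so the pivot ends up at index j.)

Hoare-style two-pointer partition with pivot = 16:

Initial array: [16, 24, 24, 26, 3, 28, 10]

Pointers start at i = 1, j = 6.
i stops at index 1 (arr[1]=24 > 16), j stops at index 6 (arr[6]=10 <= 16): swap arr[1] and arr[6], array becomes [16, 10, 24, 26, 3, 28, 24]
i stops at index 2 (arr[2]=24 > 16), j stops at index 4 (arr[4]=3 <= 16): swap arr[2] and arr[4], array becomes [16, 10, 3, 26, 24, 28, 24]
i ends at 3, j ends at 2: the pointers have crossed (j < i), so scanning stops.

Swap pivot arr[0] with arr[2] to place pivot at position 2: [3, 10, 16, 26, 24, 28, 24]
Pivot position: 2

After partitioning with pivot 16, the array becomes [3, 10, 16, 26, 24, 28, 24]. The pivot is placed at index 2. All elements to the left of the pivot are <= 16, and all elements to the right are > 16.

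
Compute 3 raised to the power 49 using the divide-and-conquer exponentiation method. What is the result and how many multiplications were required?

Computing 3^49 by squaring (build up from 3^1; each line after the first costs one multiplication):

3^1 = 3
3^2 = (3^1)^2 = 3^2 = 9
3^3 = 3 * 3^2 = 3 * 9 = 27
3^6 = (3^3)^2 = 27^2 = 729
3^12 = (3^6)^2 = 729^2 = 531441
3^24 = (3^12)^2 = 531441^2 = 282429536481
3^48 = (3^24)^2 = 282429536481^2 = 79766443076872509863361
3^49 = 3 * 3^48 = 3 * 79766443076872509863361 = 239299329230617529590083

Result: 239299329230617529590083
Multiplications needed: 7 (7 lines after 3^1)

3^49 = 239299329230617529590083. Using exponentiation by squaring, this requires 7 multiplications. The key idea: if the exponent is even, square the half-power; if odd, multiply by the base once.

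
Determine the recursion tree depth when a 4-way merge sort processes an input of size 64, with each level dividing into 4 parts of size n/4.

For divide and conquer with division factor 4:

Problem sizes at each level:
Level 0: 64
Level 1: 16
Level 2: 4
Level 3: 1

The root is level 0 and the size-1 base case is level 3 (the tree spans levels 0 through 3, i.e. 4 levels counting the root), so the depth is the number of divisions: log_4(64) = 3

The recursion tree depth is log_4(64) = 3. At each level, the problem size is divided by 4, so it takes 3 divisions to reduce to a base case of size 1. The algorithm makes 4 recursive calls at each level.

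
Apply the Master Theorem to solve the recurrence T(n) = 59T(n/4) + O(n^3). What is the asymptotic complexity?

Master Theorem for T(n) = 59T(n/4) + O(n^3):

a = 59, b = 4, c = 3
log_b(a) = log_4(59) = 2.9413

Case 3: c = 3 > log_4(59) = 2.9413
T(n) = O(n^3) = O(n^3)

For T(n) = 59T(n/4) + O(n^3): log_4(59) = 2.9413. This is Case 3 of the Master Theorem (c > log_b(a), work dominated by root), giving O(n^3).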